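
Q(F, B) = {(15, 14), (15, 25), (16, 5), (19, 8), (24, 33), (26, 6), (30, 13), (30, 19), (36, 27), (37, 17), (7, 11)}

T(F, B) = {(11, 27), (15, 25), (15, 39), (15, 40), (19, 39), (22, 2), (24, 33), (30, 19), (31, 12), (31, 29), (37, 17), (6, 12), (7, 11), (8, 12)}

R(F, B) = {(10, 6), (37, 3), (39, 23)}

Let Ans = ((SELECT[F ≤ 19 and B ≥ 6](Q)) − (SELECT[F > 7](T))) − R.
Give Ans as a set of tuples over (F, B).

Selection F ≤ 19 and B ≥ 6: {(15, 14), (15, 25), (19, 8), (7, 11)}
Selection F > 7: {(11, 27), (15, 25), (15, 39), (15, 40), (19, 39), (22, 2), (24, 33), (30, 19), (31, 12), (31, 29), (37, 17), (8, 12)}
Taking the difference: {(15, 14), (19, 8), (7, 11)}
Taking the difference: {(15, 14), (19, 8), (7, 11)}

{(15, 14), (19, 8), (7, 11)}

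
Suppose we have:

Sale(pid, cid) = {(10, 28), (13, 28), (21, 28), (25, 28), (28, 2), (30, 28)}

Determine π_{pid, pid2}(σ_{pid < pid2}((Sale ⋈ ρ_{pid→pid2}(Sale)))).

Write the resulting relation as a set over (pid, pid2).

{(10, 13), (10, 21), (10, 25), (10, 30), (13, 21), (13, 25), (13, 30), (21, 25), (21, 30), (25, 30)}

ρ[pid→pid2]: schema becomes (pid2, cid); tuples unchanged.
Sale ⋈ ρ_{pid→pid2}(Sale) (natural join on cid): {(10, 28, 10), (10, 28, 13), (10, 28, 21), (10, 28, 25), (10, 28, 30), (13, 28, 10), (13, 28, 13), (13, 28, 21), (13, 28, 25), (13, 28, 30), (21, 28, 10), (21, 28, 13), (21, 28, 21), (21, 28, 25), (21, 28, 30), (25, 28, 10), (25, 28, 13), (25, 28, 21), (25, 28, 25), (25, 28, 30), (28, 2, 28), (30, 28, 10), (30, 28, 13), (30, 28, 21), (30, 28, 25), (30, 28, 30)}
σ[pid < pid2]: keep tuples satisfying pid < pid2 → {(10, 28, 13), (10, 28, 21), (10, 28, 25), (10, 28, 30), (13, 28, 21), (13, 28, 25), (13, 28, 30), (21, 28, 25), (21, 28, 30), (25, 28, 30)}
π_{pid, pid2} gives {(10, 13), (10, 21), (10, 25), (10, 30), (13, 21), (13, 25), (13, 30), (21, 25), (21, 30), (25, 30)}.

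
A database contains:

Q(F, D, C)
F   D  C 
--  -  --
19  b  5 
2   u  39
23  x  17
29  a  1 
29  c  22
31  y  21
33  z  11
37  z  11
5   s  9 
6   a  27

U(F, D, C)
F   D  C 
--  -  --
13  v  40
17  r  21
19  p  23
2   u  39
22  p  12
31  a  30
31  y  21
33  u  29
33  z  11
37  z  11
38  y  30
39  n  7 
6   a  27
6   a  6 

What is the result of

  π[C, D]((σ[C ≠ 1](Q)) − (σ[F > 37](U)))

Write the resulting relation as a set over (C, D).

{(11, z), (17, x), (21, y), (22, c), (27, a), (39, u), (5, b), (9, s)}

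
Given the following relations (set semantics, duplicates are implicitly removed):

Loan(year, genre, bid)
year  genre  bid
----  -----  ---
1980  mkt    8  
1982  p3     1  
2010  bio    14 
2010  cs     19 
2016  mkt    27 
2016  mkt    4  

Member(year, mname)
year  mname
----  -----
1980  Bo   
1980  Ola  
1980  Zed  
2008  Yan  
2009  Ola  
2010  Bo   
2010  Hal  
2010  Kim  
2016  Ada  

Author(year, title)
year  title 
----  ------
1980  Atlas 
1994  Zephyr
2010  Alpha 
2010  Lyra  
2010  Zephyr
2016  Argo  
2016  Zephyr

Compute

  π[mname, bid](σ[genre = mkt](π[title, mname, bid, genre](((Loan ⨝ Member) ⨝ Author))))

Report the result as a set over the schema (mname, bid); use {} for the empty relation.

Joining Loan and Member on year yields {(1980, mkt, 8, Bo), (1980, mkt, 8, Ola), (1980, mkt, 8, Zed), (2010, bio, 14, Bo), (2010, bio, 14, Hal), (2010, bio, 14, Kim), (2010, cs, 19, Bo), (2010, cs, 19, Hal), (2010, cs, 19, Kim), (2016, mkt, 27, Ada), (2016, mkt, 4, Ada)}.
Joining (Loan ⨝ Member) and Author on year yields {(1980, mkt, 8, Bo, Atlas), (1980, mkt, 8, Ola, Atlas), (1980, mkt, 8, Zed, Atlas), (2010, bio, 14, Bo, Alpha), (2010, bio, 14, Bo, Lyra), (2010, bio, 14, Bo, Zephyr), (2010, bio, 14, Hal, Alpha), (2010, bio, 14, Hal, Lyra), (2010, bio, 14, Hal, Zephyr), (2010, bio, 14, Kim, Alpha), (2010, bio, 14, Kim, Lyra), (2010, bio, 14, Kim, Zephyr), (2010, cs, 19, Bo, Alpha), (2010, cs, 19, Bo, Lyra), (2010, cs, 19, Bo, Zephyr), (2010, cs, 19, Hal, Alpha), (2010, cs, 19, Hal, Lyra), (2010, cs, 19, Hal, Zephyr), (2010, cs, 19, Kim, Alpha), (2010, cs, 19, Kim, Lyra), (2010, cs, 19, Kim, Zephyr), (2016, mkt, 27, Ada, Argo), (2016, mkt, 27, Ada, Zephyr), (2016, mkt, 4, Ada, Argo), (2016, mkt, 4, Ada, Zephyr)}.
Keep only column(s) title, mname, bid, genre: {(Alpha, Bo, 14, bio), (Alpha, Bo, 19, cs), (Alpha, Hal, 14, bio), (Alpha, Hal, 19, cs), (Alpha, Kim, 14, bio), (Alpha, Kim, 19, cs), (Argo, Ada, 27, mkt), (Argo, Ada, 4, mkt), (Atlas, Bo, 8, mkt), (Atlas, Ola, 8, mkt), (Atlas, Zed, 8, mkt), (Lyra, Bo, 14, bio), (Lyra, Bo, 19, cs), (Lyra, Hal, 14, bio), (Lyra, Hal, 19, cs), (Lyra, Kim, 14, bio), (Lyra, Kim, 19, cs), (Zephyr, Ada, 27, mkt), (Zephyr, Ada, 4, mkt), (Zephyr, Bo, 14, bio), (Zephyr, Bo, 19, cs), (Zephyr, Hal, 14, bio), (Zephyr, Hal, 19, cs), (Zephyr, Kim, 14, bio), (Zephyr, Kim, 19, cs)}
Selection genre = mkt: {(Argo, Ada, 27, mkt), (Argo, Ada, 4, mkt), (Atlas, Bo, 8, mkt), (Atlas, Ola, 8, mkt), (Atlas, Zed, 8, mkt), (Zephyr, Ada, 27, mkt), (Zephyr, Ada, 4, mkt)}
Keep only column(s) mname, bid (2 duplicate(s) eliminated): {(Ada, 27), (Ada, 4), (Bo, 8), (Ola, 8), (Zed, 8)}

{(Ada, 27), (Ada, 4), (Bo, 8), (Ola, 8), (Zed, 8)}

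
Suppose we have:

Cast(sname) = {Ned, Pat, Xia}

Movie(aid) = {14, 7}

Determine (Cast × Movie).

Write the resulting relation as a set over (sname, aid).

{(Ned, 14), (Ned, 7), (Pat, 14), (Pat, 7), (Xia, 14), (Xia, 7)}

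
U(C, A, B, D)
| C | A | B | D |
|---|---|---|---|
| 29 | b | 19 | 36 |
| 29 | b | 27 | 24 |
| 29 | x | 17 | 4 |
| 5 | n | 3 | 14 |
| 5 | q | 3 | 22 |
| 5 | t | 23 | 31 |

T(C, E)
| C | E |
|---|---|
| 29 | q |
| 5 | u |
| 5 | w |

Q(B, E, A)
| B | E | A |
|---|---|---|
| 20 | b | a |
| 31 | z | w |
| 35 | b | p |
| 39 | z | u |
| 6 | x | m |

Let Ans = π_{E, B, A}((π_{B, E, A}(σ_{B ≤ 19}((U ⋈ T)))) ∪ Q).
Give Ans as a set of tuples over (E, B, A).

Natural join on C: {(29, b, 19, 36, q), (29, b, 27, 24, q), (29, x, 17, 4, q), (5, n, 3, 14, u), (5, n, 3, 14, w), (5, q, 3, 22, u), (5, q, 3, 22, w), (5, t, 23, 31, u), (5, t, 23, 31, w)}
σ[B ≤ 19]: keep tuples satisfying B ≤ 19 → {(29, b, 19, 36, q), (29, x, 17, 4, q), (5, n, 3, 14, u), (5, n, 3, 14, w), (5, q, 3, 22, u), (5, q, 3, 22, w)}
π[B, E, A]: project onto (B, E, A) → {(17, q, x), (19, q, b), (3, u, n), (3, u, q), (3, w, n), (3, w, q)}
Union: {(17, q, x), (19, q, b), (3, u, n), (3, u, q), (3, w, n), (3, w, q)} with {(20, b, a), (31, z, w), (35, b, p), (39, z, u), (6, x, m)} → {(17, q, x), (19, q, b), (20, b, a), (3, u, n), (3, u, q), (3, w, n), (3, w, q), (31, z, w), (35, b, p), (39, z, u), (6, x, m)}
π[E, B, A]: project onto (E, B, A) → {(b, 20, a), (b, 35, p), (q, 17, x), (q, 19, b), (u, 3, n), (u, 3, q), (w, 3, n), (w, 3, q), (x, 6, m), (z, 31, w), (z, 39, u)}

{(b, 20, a), (b, 35, p), (q, 17, x), (q, 19, b), (u, 3, n), (u, 3, q), (w, 3, n), (w, 3, q), (x, 6, m), (z, 31, w), (z, 39, u)}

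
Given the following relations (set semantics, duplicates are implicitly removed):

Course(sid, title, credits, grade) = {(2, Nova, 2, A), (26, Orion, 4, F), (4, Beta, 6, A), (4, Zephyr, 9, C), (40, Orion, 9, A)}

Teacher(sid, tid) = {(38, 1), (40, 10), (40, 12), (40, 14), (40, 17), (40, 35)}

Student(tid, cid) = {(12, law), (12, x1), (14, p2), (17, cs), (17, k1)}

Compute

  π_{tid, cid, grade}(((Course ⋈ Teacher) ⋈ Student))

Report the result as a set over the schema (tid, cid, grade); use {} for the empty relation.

Joining Course and Teacher on sid yields {(40, Orion, 9, A, 10), (40, Orion, 9, A, 12), (40, Orion, 9, A, 14), (40, Orion, 9, A, 17), (40, Orion, 9, A, 35)}.
Joining (Course ⋈ Teacher) and Student on tid yields {(40, Orion, 9, A, 12, law), (40, Orion, 9, A, 12, x1), (40, Orion, 9, A, 14, p2), (40, Orion, 9, A, 17, cs), (40, Orion, 9, A, 17, k1)}.
π_{tid, cid, grade} gives {(12, law, A), (12, x1, A), (14, p2, A), (17, cs, A), (17, k1, A)}.

{(12, law, A), (12, x1, A), (14, p2, A), (17, cs, A), (17, k1, A)}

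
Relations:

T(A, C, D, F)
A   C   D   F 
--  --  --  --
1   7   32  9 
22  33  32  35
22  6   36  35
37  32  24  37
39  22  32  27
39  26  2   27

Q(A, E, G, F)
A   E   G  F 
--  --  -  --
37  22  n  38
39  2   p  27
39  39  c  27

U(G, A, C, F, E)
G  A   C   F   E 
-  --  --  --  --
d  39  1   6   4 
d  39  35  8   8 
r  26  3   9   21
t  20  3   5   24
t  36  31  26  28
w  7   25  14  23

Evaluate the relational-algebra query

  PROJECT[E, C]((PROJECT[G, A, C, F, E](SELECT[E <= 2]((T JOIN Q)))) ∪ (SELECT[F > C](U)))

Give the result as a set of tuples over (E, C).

Joining T and Q on A, F yields {(39, 22, 32, 27, 2, p), (39, 22, 32, 27, 39, c), (39, 26, 2, 27, 2, p), (39, 26, 2, 27, 39, c)}.
σ[E <= 2]: keep tuples satisfying E <= 2 → {(39, 22, 32, 27, 2, p), (39, 26, 2, 27, 2, p)}
π_{G, A, C, F, E} gives {(p, 39, 22, 27, 2), (p, 39, 26, 27, 2)}.
σ[F > C]: keep tuples satisfying F > C → {(d, 39, 1, 6, 4), (r, 26, 3, 9, 21), (t, 20, 3, 5, 24)}
Set union of the two operands is {(d, 39, 1, 6, 4), (p, 39, 22, 27, 2), (p, 39, 26, 27, 2), (r, 26, 3, 9, 21), (t, 20, 3, 5, 24)}.
π_{E, C} gives {(2, 22), (2, 26), (21, 3), (24, 3), (4, 1)}.

{(2, 22), (2, 26), (21, 3), (24, 3), (4, 1)}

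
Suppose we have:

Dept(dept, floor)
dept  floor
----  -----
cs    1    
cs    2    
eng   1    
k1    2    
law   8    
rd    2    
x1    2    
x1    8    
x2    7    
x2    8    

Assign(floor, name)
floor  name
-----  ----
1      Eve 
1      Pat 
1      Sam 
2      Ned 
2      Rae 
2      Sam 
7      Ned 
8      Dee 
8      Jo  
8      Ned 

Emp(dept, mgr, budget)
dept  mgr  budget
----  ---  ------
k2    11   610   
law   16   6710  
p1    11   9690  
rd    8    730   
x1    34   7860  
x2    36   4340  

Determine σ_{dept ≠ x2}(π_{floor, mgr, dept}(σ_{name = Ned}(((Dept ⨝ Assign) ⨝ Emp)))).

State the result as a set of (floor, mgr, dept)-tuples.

{(2, 34, x1), (2, 8, rd), (8, 16, law), (8, 34, x1)}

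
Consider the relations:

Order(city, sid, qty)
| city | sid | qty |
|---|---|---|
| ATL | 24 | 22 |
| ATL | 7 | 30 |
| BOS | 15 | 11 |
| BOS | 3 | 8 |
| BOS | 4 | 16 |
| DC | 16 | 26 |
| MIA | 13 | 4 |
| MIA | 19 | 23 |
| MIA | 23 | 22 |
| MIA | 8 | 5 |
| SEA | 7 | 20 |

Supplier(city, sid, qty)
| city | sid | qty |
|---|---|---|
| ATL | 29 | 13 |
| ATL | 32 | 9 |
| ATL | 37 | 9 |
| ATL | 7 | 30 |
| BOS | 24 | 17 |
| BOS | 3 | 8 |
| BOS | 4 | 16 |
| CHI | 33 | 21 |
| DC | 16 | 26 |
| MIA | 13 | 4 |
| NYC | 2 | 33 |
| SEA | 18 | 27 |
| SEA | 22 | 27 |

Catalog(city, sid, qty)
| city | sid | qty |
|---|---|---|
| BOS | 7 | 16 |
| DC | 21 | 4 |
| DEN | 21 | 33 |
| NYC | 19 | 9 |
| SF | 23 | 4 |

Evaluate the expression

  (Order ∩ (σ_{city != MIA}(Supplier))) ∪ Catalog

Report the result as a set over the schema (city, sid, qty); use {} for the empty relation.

{(ATL, 7, 30), (BOS, 3, 8), (BOS, 4, 16), (BOS, 7, 16), (DC, 16, 26), (DC, 21, 4), (DEN, 21, 33), (NYC, 19, 9), (SF, 23, 4)}

Apply σ_{city != MIA}; surviving tuples: {(ATL, 29, 13), (ATL, 32, 9), (ATL, 37, 9), (ATL, 7, 30), (BOS, 24, 17), (BOS, 3, 8), (BOS, 4, 16), (CHI, 33, 21), (DC, 16, 26), (NYC, 2, 33), (SEA, 18, 27), (SEA, 22, 27)}
Taking the intersection: {(ATL, 7, 30), (BOS, 3, 8), (BOS, 4, 16), (DC, 16, 26)}
Taking the union: {(ATL, 7, 30), (BOS, 3, 8), (BOS, 4, 16), (BOS, 7, 16), (DC, 16, 26), (DC, 21, 4), (DEN, 21, 33), (NYC, 19, 9), (SF, 23, 4)}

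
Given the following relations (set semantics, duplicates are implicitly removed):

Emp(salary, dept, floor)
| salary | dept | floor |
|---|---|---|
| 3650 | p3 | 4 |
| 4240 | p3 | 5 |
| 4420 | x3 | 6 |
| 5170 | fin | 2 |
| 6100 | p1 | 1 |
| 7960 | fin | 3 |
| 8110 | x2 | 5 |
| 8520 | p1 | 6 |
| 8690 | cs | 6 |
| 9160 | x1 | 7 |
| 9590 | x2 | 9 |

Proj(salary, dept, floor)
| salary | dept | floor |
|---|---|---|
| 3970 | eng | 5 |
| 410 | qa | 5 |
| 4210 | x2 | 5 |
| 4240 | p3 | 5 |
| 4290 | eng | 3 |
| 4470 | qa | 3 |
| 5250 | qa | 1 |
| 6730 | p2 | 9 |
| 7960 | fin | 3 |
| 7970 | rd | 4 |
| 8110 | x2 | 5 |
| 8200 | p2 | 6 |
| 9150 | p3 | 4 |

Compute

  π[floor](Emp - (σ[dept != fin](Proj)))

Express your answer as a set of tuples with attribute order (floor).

σ[dept != fin]: keep tuples satisfying dept != fin → {(3970, eng, 5), (410, qa, 5), (4210, x2, 5), (4240, p3, 5), (4290, eng, 3), (4470, qa, 3), (5250, qa, 1), (6730, p2, 9), (7970, rd, 4), (8110, x2, 5), (8200, p2, 6), (9150, p3, 4)}
Difference: {(3650, p3, 4), (4240, p3, 5), (4420, x3, 6), (5170, fin, 2), (6100, p1, 1), (7960, fin, 3), (8110, x2, 5), (8520, p1, 6), (8690, cs, 6), (9160, x1, 7), (9590, x2, 9)} with {(3970, eng, 5), (410, qa, 5), (4210, x2, 5), (4240, p3, 5), (4290, eng, 3), (4470, qa, 3), (5250, qa, 1), (6730, p2, 9), (7970, rd, 4), (8110, x2, 5), (8200, p2, 6), (9150, p3, 4)} → {(3650, p3, 4), (4420, x3, 6), (5170, fin, 2), (6100, p1, 1), (7960, fin, 3), (8520, p1, 6), (8690, cs, 6), (9160, x1, 7), (9590, x2, 9)}
Projecting to floor (2 duplicate(s) eliminated): {1, 2, 3, 4, 6, 7, 9}

{1, 2, 3, 4, 6, 7, 9}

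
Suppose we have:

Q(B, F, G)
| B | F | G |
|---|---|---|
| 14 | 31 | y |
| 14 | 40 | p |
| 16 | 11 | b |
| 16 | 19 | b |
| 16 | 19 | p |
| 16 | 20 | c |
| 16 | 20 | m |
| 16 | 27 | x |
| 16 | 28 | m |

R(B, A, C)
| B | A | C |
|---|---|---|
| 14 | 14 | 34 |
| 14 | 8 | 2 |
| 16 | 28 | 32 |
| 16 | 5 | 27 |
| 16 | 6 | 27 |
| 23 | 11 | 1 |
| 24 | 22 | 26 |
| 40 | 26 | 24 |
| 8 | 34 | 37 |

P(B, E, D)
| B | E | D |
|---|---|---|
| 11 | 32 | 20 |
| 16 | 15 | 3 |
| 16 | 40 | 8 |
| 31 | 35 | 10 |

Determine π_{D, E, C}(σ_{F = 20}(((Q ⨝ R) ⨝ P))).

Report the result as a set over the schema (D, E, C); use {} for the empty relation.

{(3, 15, 27), (3, 15, 32), (8, 40, 27), (8, 40, 32)}

Joining Q and R on B yields {(14, 31, y, 14, 34), (14, 31, y, 8, 2), (14, 40, p, 14, 34), (14, 40, p, 8, 2), (16, 11, b, 28, 32), (16, 11, b, 5, 27), (16, 11, b, 6, 27), (16, 19, b, 28, 32), (16, 19, b, 5, 27), (16, 19, b, 6, 27), (16, 19, p, 28, 32), (16, 19, p, 5, 27), (16, 19, p, 6, 27), (16, 20, c, 28, 32), (16, 20, c, 5, 27), (16, 20, c, 6, 27), (16, 20, m, 28, 32), (16, 20, m, 5, 27), (16, 20, m, 6, 27), (16, 27, x, 28, 32), (16, 27, x, 5, 27), (16, 27, x, 6, 27), (16, 28, m, 28, 32), (16, 28, m, 5, 27), (16, 28, m, 6, 27)}.
Joining (Q ⨝ R) and P on B yields {(16, 11, b, 28, 32, 15, 3), (16, 11, b, 28, 32, 40, 8), (16, 11, b, 5, 27, 15, 3), (16, 11, b, 5, 27, 40, 8), (16, 11, b, 6, 27, 15, 3), (16, 11, b, 6, 27, 40, 8), (16, 19, b, 28, 32, 15, 3), (16, 19, b, 28, 32, 40, 8), (16, 19, b, 5, 27, 15, 3), (16, 19, b, 5, 27, 40, 8), (16, 19, b, 6, 27, 15, 3), (16, 19, b, 6, 27, 40, 8), (16, 19, p, 28, 32, 15, 3), (16, 19, p, 28, 32, 40, 8), (16, 19, p, 5, 27, 15, 3), (16, 19, p, 5, 27, 40, 8), (16, 19, p, 6, 27, 15, 3), (16, 19, p, 6, 27, 40, 8), (16, 20, c, 28, 32, 15, 3), (16, 20, c, 28, 32, 40, 8), (16, 20, c, 5, 27, 15, 3), (16, 20, c, 5, 27, 40, 8), (16, 20, c, 6, 27, 15, 3), (16, 20, c, 6, 27, 40, 8), (16, 20, m, 28, 32, 15, 3), (16, 20, m, 28, 32, 40, 8), (16, 20, m, 5, 27, 15, 3), (16, 20, m, 5, 27, 40, 8), (16, 20, m, 6, 27, 15, 3), (16, 20, m, 6, 27, 40, 8), (16, 27, x, 28, 32, 15, 3), (16, 27, x, 28, 32, 40, 8), (16, 27, x, 5, 27, 15, 3), (16, 27, x, 5, 27, 40, 8), (16, 27, x, 6, 27, 15, 3), (16, 27, x, 6, 27, 40, 8), (16, 28, m, 28, 32, 15, 3), (16, 28, m, 28, 32, 40, 8), (16, 28, m, 5, 27, 15, 3), (16, 28, m, 5, 27, 40, 8), (16, 28, m, 6, 27, 15, 3), (16, 28, m, 6, 27, 40, 8)}.
Selection F = 20: {(16, 20, c, 28, 32, 15, 3), (16, 20, c, 28, 32, 40, 8), (16, 20, c, 5, 27, 15, 3), (16, 20, c, 5, 27, 40, 8), (16, 20, c, 6, 27, 15, 3), (16, 20, c, 6, 27, 40, 8), (16, 20, m, 28, 32, 15, 3), (16, 20, m, 28, 32, 40, 8), (16, 20, m, 5, 27, 15, 3), (16, 20, m, 5, 27, 40, 8), (16, 20, m, 6, 27, 15, 3), (16, 20, m, 6, 27, 40, 8)}
Projecting to D, E, C (8 duplicate(s) eliminated): {(3, 15, 27), (3, 15, 32), (8, 40, 27), (8, 40, 32)}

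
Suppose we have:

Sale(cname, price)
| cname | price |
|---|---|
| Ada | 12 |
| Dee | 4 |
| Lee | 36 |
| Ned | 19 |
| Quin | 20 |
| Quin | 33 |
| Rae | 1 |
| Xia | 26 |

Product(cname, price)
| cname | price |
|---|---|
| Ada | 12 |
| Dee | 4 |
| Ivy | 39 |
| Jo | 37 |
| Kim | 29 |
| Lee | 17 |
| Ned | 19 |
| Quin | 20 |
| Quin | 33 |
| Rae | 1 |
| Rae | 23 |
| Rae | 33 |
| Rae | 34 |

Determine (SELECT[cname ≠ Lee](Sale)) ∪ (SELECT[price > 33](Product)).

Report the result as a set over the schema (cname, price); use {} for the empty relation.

Selection cname ≠ Lee: {(Ada, 12), (Dee, 4), (Ned, 19), (Quin, 20), (Quin, 33), (Rae, 1), (Xia, 26)}
Selection price > 33: {(Ivy, 39), (Jo, 37), (Rae, 34)}
Taking the union: {(Ada, 12), (Dee, 4), (Ivy, 39), (Jo, 37), (Ned, 19), (Quin, 20), (Quin, 33), (Rae, 1), (Rae, 34), (Xia, 26)}

{(Ada, 12), (Dee, 4), (Ivy, 39), (Jo, 37), (Ned, 19), (Quin, 20), (Quin, 33), (Rae, 1), (Rae, 34), (Xia, 26)}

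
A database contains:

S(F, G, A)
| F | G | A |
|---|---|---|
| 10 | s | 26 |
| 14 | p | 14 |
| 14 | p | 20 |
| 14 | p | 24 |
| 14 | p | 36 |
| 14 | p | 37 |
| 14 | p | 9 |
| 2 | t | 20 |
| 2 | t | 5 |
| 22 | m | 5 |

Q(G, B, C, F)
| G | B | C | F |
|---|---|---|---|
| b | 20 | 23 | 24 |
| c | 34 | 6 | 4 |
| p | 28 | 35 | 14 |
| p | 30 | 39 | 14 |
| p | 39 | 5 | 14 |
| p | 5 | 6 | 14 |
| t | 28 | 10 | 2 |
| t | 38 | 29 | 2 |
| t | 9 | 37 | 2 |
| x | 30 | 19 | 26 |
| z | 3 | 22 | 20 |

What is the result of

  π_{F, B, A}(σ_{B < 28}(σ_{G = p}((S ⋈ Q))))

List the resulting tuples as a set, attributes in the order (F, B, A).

S ⋈ Q (natural join on F, G): {(14, p, 14, 28, 35), (14, p, 14, 30, 39), (14, p, 14, 39, 5), (14, p, 14, 5, 6), (14, p, 20, 28, 35), (14, p, 20, 30, 39), (14, p, 20, 39, 5), (14, p, 20, 5, 6), (14, p, 24, 28, 35), (14, p, 24, 30, 39), (14, p, 24, 39, 5), (14, p, 24, 5, 6), (14, p, 36, 28, 35), (14, p, 36, 30, 39), (14, p, 36, 39, 5), (14, p, 36, 5, 6), (14, p, 37, 28, 35), (14, p, 37, 30, 39), (14, p, 37, 39, 5), (14, p, 37, 5, 6), (14, p, 9, 28, 35), (14, p, 9, 30, 39), (14, p, 9, 39, 5), (14, p, 9, 5, 6), (2, t, 20, 28, 10), (2, t, 20, 38, 29), (2, t, 20, 9, 37), (2, t, 5, 28, 10), (2, t, 5, 38, 29), (2, t, 5, 9, 37)}
Filtering on G = p leaves {(14, p, 14, 28, 35), (14, p, 14, 30, 39), (14, p, 14, 39, 5), (14, p, 14, 5, 6), (14, p, 20, 28, 35), (14, p, 20, 30, 39), (14, p, 20, 39, 5), (14, p, 20, 5, 6), (14, p, 24, 28, 35), (14, p, 24, 30, 39), (14, p, 24, 39, 5), (14, p, 24, 5, 6), (14, p, 36, 28, 35), (14, p, 36, 30, 39), (14, p, 36, 39, 5), (14, p, 36, 5, 6), (14, p, 37, 28, 35), (14, p, 37, 30, 39), (14, p, 37, 39, 5), (14, p, 37, 5, 6), (14, p, 9, 28, 35), (14, p, 9, 30, 39), (14, p, 9, 39, 5), (14, p, 9, 5, 6)}.
Filtering on B < 28 leaves {(14, p, 14, 5, 6), (14, p, 20, 5, 6), (14, p, 24, 5, 6), (14, p, 36, 5, 6), (14, p, 37, 5, 6), (14, p, 9, 5, 6)}.
π_{F, B, A} gives {(14, 5, 14), (14, 5, 20), (14, 5, 24), (14, 5, 36), (14, 5, 37), (14, 5, 9)}.

{(14, 5, 14), (14, 5, 20), (14, 5, 24), (14, 5, 36), (14, 5, 37), (14, 5, 9)}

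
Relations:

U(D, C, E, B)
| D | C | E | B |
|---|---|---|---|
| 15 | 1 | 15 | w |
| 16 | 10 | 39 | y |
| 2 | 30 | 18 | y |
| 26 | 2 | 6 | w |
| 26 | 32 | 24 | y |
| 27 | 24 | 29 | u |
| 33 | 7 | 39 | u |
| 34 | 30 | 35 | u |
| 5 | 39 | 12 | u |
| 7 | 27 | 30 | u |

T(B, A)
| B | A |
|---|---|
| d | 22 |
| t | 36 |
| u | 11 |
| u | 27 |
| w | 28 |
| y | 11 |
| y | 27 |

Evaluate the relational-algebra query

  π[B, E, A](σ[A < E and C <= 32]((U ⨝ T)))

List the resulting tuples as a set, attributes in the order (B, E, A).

{(u, 29, 11), (u, 29, 27), (u, 30, 11), (u, 30, 27), (u, 35, 11), (u, 35, 27), (u, 39, 11), (u, 39, 27), (y, 18, 11), (y, 24, 11), (y, 39, 11), (y, 39, 27)}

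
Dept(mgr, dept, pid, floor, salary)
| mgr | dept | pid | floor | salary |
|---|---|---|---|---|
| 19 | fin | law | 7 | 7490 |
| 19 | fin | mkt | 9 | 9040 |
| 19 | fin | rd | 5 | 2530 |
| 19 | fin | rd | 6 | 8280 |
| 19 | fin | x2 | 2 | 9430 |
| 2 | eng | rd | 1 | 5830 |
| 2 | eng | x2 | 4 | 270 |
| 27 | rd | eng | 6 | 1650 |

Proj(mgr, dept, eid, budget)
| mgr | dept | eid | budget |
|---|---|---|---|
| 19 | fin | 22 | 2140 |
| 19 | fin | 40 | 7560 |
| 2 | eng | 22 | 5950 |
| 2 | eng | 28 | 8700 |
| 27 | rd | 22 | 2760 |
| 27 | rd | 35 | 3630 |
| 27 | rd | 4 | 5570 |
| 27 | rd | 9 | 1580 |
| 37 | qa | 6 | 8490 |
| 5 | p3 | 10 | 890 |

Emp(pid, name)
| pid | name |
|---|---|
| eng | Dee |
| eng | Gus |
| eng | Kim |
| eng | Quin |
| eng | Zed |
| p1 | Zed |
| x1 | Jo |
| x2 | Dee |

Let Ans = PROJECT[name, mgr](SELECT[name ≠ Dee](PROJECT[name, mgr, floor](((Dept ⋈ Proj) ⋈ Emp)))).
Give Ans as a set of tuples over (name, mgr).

Joining Dept and Proj on mgr, dept yields {(19, fin, law, 7, 7490, 22, 2140), (19, fin, law, 7, 7490, 40, 7560), (19, fin, mkt, 9, 9040, 22, 2140), (19, fin, mkt, 9, 9040, 40, 7560), (19, fin, rd, 5, 2530, 22, 2140), (19, fin, rd, 5, 2530, 40, 7560), (19, fin, rd, 6, 8280, 22, 2140), (19, fin, rd, 6, 8280, 40, 7560), (19, fin, x2, 2, 9430, 22, 2140), (19, fin, x2, 2, 9430, 40, 7560), (2, eng, rd, 1, 5830, 22, 5950), (2, eng, rd, 1, 5830, 28, 8700), (2, eng, x2, 4, 270, 22, 5950), (2, eng, x2, 4, 270, 28, 8700), (27, rd, eng, 6, 1650, 22, 2760), (27, rd, eng, 6, 1650, 35, 3630), (27, rd, eng, 6, 1650, 4, 5570), (27, rd, eng, 6, 1650, 9, 1580)}.
Joining (Dept ⋈ Proj) and Emp on pid yields {(19, fin, x2, 2, 9430, 22, 2140, Dee), (19, fin, x2, 2, 9430, 40, 7560, Dee), (2, eng, x2, 4, 270, 22, 5950, Dee), (2, eng, x2, 4, 270, 28, 8700, Dee), (27, rd, eng, 6, 1650, 22, 2760, Dee), (27, rd, eng, 6, 1650, 22, 2760, Gus), (27, rd, eng, 6, 1650, 22, 2760, Kim), (27, rd, eng, 6, 1650, 22, 2760, Quin), (27, rd, eng, 6, 1650, 22, 2760, Zed), (27, rd, eng, 6, 1650, 35, 3630, Dee), (27, rd, eng, 6, 1650, 35, 3630, Gus), (27, rd, eng, 6, 1650, 35, 3630, Kim), (27, rd, eng, 6, 1650, 35, 3630, Quin), (27, rd, eng, 6, 1650, 35, 3630, Zed), (27, rd, eng, 6, 1650, 4, 5570, Dee), (27, rd, eng, 6, 1650, 4, 5570, Gus), (27, rd, eng, 6, 1650, 4, 5570, Kim), (27, rd, eng, 6, 1650, 4, 5570, Quin), (27, rd, eng, 6, 1650, 4, 5570, Zed), (27, rd, eng, 6, 1650, 9, 1580, Dee), (27, rd, eng, 6, 1650, 9, 1580, Gus), (27, rd, eng, 6, 1650, 9, 1580, Kim), (27, rd, eng, 6, 1650, 9, 1580, Quin), (27, rd, eng, 6, 1650, 9, 1580, Zed)}.
Keep only column(s) name, mgr, floor (17 duplicate(s) eliminated): {(Dee, 19, 2), (Dee, 2, 4), (Dee, 27, 6), (Gus, 27, 6), (Kim, 27, 6), (Quin, 27, 6), (Zed, 27, 6)}
σ[name ≠ Dee]: keep tuples satisfying name ≠ Dee → {(Gus, 27, 6), (Kim, 27, 6), (Quin, 27, 6), (Zed, 27, 6)}
Keep only column(s) name, mgr: {(Gus, 27), (Kim, 27), (Quin, 27), (Zed, 27)}

{(Gus, 27), (Kim, 27), (Quin, 27), (Zed, 27)}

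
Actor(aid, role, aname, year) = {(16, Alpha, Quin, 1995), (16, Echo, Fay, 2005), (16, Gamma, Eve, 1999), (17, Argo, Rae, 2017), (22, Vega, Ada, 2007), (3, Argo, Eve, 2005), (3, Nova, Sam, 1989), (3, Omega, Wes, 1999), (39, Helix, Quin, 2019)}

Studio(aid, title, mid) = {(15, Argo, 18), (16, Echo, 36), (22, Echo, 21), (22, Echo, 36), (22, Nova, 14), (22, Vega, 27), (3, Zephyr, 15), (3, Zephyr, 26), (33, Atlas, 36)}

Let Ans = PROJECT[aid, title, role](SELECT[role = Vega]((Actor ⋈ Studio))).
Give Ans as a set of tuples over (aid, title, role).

Natural join on aid: {(16, Alpha, Quin, 1995, Echo, 36), (16, Echo, Fay, 2005, Echo, 36), (16, Gamma, Eve, 1999, Echo, 36), (22, Vega, Ada, 2007, Echo, 21), (22, Vega, Ada, 2007, Echo, 36), (22, Vega, Ada, 2007, Nova, 14), (22, Vega, Ada, 2007, Vega, 27), (3, Argo, Eve, 2005, Zephyr, 15), (3, Argo, Eve, 2005, Zephyr, 26), (3, Nova, Sam, 1989, Zephyr, 15), (3, Nova, Sam, 1989, Zephyr, 26), (3, Omega, Wes, 1999, Zephyr, 15), (3, Omega, Wes, 1999, Zephyr, 26)}
σ[role = Vega]: keep tuples satisfying role = Vega → {(22, Vega, Ada, 2007, Echo, 21), (22, Vega, Ada, 2007, Echo, 36), (22, Vega, Ada, 2007, Nova, 14), (22, Vega, Ada, 2007, Vega, 27)}
Keep only column(s) aid, title, role (1 duplicate(s) eliminated): {(22, Echo, Vega), (22, Nova, Vega), (22, Vega, Vega)}

{(22, Echo, Vega), (22, Nova, Vega), (22, Vega, Vega)}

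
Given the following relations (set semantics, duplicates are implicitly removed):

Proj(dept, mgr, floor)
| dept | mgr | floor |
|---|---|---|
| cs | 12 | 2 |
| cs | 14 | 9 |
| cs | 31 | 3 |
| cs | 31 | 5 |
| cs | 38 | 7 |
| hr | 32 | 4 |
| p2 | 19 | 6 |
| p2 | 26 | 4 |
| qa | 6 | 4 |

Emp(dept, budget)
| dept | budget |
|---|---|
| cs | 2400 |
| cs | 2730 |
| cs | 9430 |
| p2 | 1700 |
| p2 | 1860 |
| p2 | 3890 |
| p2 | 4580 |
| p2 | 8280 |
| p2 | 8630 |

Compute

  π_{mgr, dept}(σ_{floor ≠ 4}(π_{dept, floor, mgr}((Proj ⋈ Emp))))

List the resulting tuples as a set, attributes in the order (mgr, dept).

{(12, cs), (14, cs), (19, p2), (31, cs), (38, cs)}

Joining Proj and Emp on dept yields {(cs, 12, 2, 2400), (cs, 12, 2, 2730), (cs, 12, 2, 9430), (cs, 14, 9, 2400), (cs, 14, 9, 2730), (cs, 14, 9, 9430), (cs, 31, 3, 2400), (cs, 31, 3, 2730), (cs, 31, 3, 9430), (cs, 31, 5, 2400), (cs, 31, 5, 2730), (cs, 31, 5, 9430), (cs, 38, 7, 2400), (cs, 38, 7, 2730), (cs, 38, 7, 9430), (p2, 19, 6, 1700), (p2, 19, 6, 1860), (p2, 19, 6, 3890), (p2, 19, 6, 4580), (p2, 19, 6, 8280), (p2, 19, 6, 8630), (p2, 26, 4, 1700), (p2, 26, 4, 1860), (p2, 26, 4, 3890), (p2, 26, 4, 4580), (p2, 26, 4, 8280), (p2, 26, 4, 8630)}.
π_{dept, floor, mgr} gives {(cs, 2, 12), (cs, 3, 31), (cs, 5, 31), (cs, 7, 38), (cs, 9, 14), (p2, 4, 26), (p2, 6, 19)} (20 duplicate(s) eliminated).
Filtering on floor ≠ 4 leaves {(cs, 2, 12), (cs, 3, 31), (cs, 5, 31), (cs, 7, 38), (cs, 9, 14), (p2, 6, 19)}.
π_{mgr, dept} gives {(12, cs), (14, cs), (19, p2), (31, cs), (38, cs)} (1 duplicate(s) eliminated).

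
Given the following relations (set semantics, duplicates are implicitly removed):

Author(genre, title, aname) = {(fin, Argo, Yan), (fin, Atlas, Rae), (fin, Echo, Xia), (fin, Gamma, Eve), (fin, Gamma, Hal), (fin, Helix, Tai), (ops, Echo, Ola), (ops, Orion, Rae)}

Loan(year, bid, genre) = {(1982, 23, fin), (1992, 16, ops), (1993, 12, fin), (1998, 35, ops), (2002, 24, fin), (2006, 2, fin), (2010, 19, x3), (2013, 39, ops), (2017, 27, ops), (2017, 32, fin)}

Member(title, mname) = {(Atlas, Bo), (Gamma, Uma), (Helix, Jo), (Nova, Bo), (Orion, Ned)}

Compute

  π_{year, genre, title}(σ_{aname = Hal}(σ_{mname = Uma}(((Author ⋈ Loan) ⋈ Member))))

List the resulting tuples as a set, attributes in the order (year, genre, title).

{(1982, fin, Gamma), (1993, fin, Gamma), (2002, fin, Gamma), (2006, fin, Gamma), (2017, fin, Gamma)}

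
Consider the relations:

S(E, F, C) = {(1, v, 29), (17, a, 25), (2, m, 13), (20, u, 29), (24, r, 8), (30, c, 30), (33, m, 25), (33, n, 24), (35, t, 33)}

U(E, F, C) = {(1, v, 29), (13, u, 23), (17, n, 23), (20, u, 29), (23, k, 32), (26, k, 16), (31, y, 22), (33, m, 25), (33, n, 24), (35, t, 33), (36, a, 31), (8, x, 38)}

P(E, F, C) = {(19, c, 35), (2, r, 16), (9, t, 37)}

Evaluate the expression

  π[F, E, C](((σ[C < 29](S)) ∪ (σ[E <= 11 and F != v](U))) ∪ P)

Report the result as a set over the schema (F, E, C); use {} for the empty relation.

{(a, 17, 25), (c, 19, 35), (m, 2, 13), (m, 33, 25), (n, 33, 24), (r, 2, 16), (r, 24, 8), (t, 9, 37), (x, 8, 38)}

Selection C < 29: {(17, a, 25), (2, m, 13), (24, r, 8), (33, m, 25), (33, n, 24)}
Selection E <= 11 and F != v: {(8, x, 38)}
Taking the union: {(17, a, 25), (2, m, 13), (24, r, 8), (33, m, 25), (33, n, 24), (8, x, 38)}
Taking the union: {(17, a, 25), (19, c, 35), (2, m, 13), (2, r, 16), (24, r, 8), (33, m, 25), (33, n, 24), (8, x, 38), (9, t, 37)}
Keep only column(s) F, E, C: {(a, 17, 25), (c, 19, 35), (m, 2, 13), (m, 33, 25), (n, 33, 24), (r, 2, 16), (r, 24, 8), (t, 9, 37), (x, 8, 38)}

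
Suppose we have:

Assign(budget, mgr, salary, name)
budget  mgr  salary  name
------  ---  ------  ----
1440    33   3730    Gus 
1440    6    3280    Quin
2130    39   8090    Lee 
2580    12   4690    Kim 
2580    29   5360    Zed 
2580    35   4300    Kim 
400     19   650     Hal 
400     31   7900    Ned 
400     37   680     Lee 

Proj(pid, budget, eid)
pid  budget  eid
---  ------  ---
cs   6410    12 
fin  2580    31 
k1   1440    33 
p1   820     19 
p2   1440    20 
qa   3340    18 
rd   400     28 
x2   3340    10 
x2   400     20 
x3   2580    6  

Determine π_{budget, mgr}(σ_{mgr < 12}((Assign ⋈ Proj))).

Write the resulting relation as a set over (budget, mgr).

Natural join on budget: {(1440, 33, 3730, Gus, k1, 33), (1440, 33, 3730, Gus, p2, 20), (1440, 6, 3280, Quin, k1, 33), (1440, 6, 3280, Quin, p2, 20), (2580, 12, 4690, Kim, fin, 31), (2580, 12, 4690, Kim, x3, 6), (2580, 29, 5360, Zed, fin, 31), (2580, 29, 5360, Zed, x3, 6), (2580, 35, 4300, Kim, fin, 31), (2580, 35, 4300, Kim, x3, 6), (400, 19, 650, Hal, rd, 28), (400, 19, 650, Hal, x2, 20), (400, 31, 7900, Ned, rd, 28), (400, 31, 7900, Ned, x2, 20), (400, 37, 680, Lee, rd, 28), (400, 37, 680, Lee, x2, 20)}
Selection mgr < 12: {(1440, 6, 3280, Quin, k1, 33), (1440, 6, 3280, Quin, p2, 20)}
π[budget, mgr]: project onto (budget, mgr) (1 duplicate(s) eliminated) → {(1440, 6)}

{(1440, 6)}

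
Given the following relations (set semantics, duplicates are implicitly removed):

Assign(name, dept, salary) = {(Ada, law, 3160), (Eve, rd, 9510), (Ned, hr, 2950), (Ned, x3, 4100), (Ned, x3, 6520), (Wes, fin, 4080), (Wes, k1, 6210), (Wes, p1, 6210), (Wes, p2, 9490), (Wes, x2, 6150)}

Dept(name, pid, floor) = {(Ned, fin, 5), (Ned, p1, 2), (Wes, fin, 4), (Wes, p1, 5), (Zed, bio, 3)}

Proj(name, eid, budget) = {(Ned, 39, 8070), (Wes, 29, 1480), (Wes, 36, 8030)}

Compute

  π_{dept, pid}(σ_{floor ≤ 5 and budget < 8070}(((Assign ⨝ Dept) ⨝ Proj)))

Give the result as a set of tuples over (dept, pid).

{(fin, fin), (fin, p1), (k1, fin), (k1, p1), (p1, fin), (p1, p1), (p2, fin), (p2, p1), (x2, fin), (x2, p1)}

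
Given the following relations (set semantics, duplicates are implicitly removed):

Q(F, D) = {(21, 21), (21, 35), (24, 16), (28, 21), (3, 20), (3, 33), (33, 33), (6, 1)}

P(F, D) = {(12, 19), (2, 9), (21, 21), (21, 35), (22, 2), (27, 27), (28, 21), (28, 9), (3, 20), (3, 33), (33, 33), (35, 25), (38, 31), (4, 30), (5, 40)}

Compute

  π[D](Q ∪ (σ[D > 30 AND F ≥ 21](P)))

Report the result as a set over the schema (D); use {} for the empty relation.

σ[D > 30 AND F ≥ 21]: keep tuples satisfying D > 30 AND F ≥ 21 → {(21, 35), (33, 33), (38, 31)}
Union: {(21, 21), (21, 35), (24, 16), (28, 21), (3, 20), (3, 33), (33, 33), (6, 1)} with {(21, 35), (33, 33), (38, 31)} → {(21, 21), (21, 35), (24, 16), (28, 21), (3, 20), (3, 33), (33, 33), (38, 31), (6, 1)}
Projecting to D (2 duplicate(s) eliminated): {1, 16, 20, 21, 31, 33, 35}

{1, 16, 20, 21, 31, 33, 35}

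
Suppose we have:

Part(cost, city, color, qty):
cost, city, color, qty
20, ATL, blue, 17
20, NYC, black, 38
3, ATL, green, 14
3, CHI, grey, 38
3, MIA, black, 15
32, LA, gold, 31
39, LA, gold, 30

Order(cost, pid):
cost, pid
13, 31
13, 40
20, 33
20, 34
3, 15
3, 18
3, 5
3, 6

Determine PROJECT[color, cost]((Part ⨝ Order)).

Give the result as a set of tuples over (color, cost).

{(black, 20), (black, 3), (blue, 20), (green, 3), (grey, 3)}

Joining Part and Order on cost yields {(20, ATL, blue, 17, 33), (20, ATL, blue, 17, 34), (20, NYC, black, 38, 33), (20, NYC, black, 38, 34), (3, ATL, green, 14, 15), (3, ATL, green, 14, 18), (3, ATL, green, 14, 5), (3, ATL, green, 14, 6), (3, CHI, grey, 38, 15), (3, CHI, grey, 38, 18), (3, CHI, grey, 38, 5), (3, CHI, grey, 38, 6), (3, MIA, black, 15, 15), (3, MIA, black, 15, 18), (3, MIA, black, 15, 5), (3, MIA, black, 15, 6)}.
Projecting to color, cost (11 duplicate(s) eliminated): {(black, 20), (black, 3), (blue, 20), (green, 3), (grey, 3)}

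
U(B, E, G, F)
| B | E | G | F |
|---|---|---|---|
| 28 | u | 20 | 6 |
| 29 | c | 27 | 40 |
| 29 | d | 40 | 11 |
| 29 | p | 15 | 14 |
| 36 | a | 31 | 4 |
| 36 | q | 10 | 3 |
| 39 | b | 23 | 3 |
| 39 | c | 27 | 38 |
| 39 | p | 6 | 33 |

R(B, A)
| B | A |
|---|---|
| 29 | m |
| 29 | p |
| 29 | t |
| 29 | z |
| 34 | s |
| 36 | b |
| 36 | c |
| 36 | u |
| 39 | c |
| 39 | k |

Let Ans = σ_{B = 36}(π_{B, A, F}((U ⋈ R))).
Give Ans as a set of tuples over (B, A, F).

{(36, b, 3), (36, b, 4), (36, c, 3), (36, c, 4), (36, u, 3), (36, u, 4)}

Joining U and R on B yields {(29, c, 27, 40, m), (29, c, 27, 40, p), (29, c, 27, 40, t), (29, c, 27, 40, z), (29, d, 40, 11, m), (29, d, 40, 11, p), (29, d, 40, 11, t), (29, d, 40, 11, z), (29, p, 15, 14, m), (29, p, 15, 14, p), (29, p, 15, 14, t), (29, p, 15, 14, z), (36, a, 31, 4, b), (36, a, 31, 4, c), (36, a, 31, 4, u), (36, q, 10, 3, b), (36, q, 10, 3, c), (36, q, 10, 3, u), (39, b, 23, 3, c), (39, b, 23, 3, k), (39, c, 27, 38, c), (39, c, 27, 38, k), (39, p, 6, 33, c), (39, p, 6, 33, k)}.
Keep only column(s) B, A, F: {(29, m, 11), (29, m, 14), (29, m, 40), (29, p, 11), (29, p, 14), (29, p, 40), (29, t, 11), (29, t, 14), (29, t, 40), (29, z, 11), (29, z, 14), (29, z, 40), (36, b, 3), (36, b, 4), (36, c, 3), (36, c, 4), (36, u, 3), (36, u, 4), (39, c, 3), (39, c, 33), (39, c, 38), (39, k, 3), (39, k, 33), (39, k, 38)}
σ[B = 36]: keep tuples satisfying B = 36 → {(36, b, 3), (36, b, 4), (36, c, 3), (36, c, 4), (36, u, 3), (36, u, 4)}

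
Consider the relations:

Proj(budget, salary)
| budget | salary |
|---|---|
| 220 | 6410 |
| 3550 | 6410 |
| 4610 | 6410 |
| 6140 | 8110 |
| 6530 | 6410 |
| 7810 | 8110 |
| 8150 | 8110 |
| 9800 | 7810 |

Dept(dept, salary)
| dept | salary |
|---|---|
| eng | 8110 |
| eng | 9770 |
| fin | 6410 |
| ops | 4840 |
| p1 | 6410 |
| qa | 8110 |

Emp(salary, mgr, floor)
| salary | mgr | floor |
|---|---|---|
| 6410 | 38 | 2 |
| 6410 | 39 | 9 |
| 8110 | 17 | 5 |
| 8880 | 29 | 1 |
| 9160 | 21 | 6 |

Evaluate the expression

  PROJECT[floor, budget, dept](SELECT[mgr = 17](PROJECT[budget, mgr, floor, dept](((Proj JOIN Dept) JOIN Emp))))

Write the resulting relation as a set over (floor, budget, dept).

Joining Proj and Dept on salary yields {(220, 6410, fin), (220, 6410, p1), (3550, 6410, fin), (3550, 6410, p1), (4610, 6410, fin), (4610, 6410, p1), (6140, 8110, eng), (6140, 8110, qa), (6530, 6410, fin), (6530, 6410, p1), (7810, 8110, eng), (7810, 8110, qa), (8150, 8110, eng), (8150, 8110, qa)}.
Joining (Proj JOIN Dept) and Emp on salary yields {(220, 6410, fin, 38, 2), (220, 6410, fin, 39, 9), (220, 6410, p1, 38, 2), (220, 6410, p1, 39, 9), (3550, 6410, fin, 38, 2), (3550, 6410, fin, 39, 9), (3550, 6410, p1, 38, 2), (3550, 6410, p1, 39, 9), (4610, 6410, fin, 38, 2), (4610, 6410, fin, 39, 9), (4610, 6410, p1, 38, 2), (4610, 6410, p1, 39, 9), (6140, 8110, eng, 17, 5), (6140, 8110, qa, 17, 5), (6530, 6410, fin, 38, 2), (6530, 6410, fin, 39, 9), (6530, 6410, p1, 38, 2), (6530, 6410, p1, 39, 9), (7810, 8110, eng, 17, 5), (7810, 8110, qa, 17, 5), (8150, 8110, eng, 17, 5), (8150, 8110, qa, 17, 5)}.
π_{budget, mgr, floor, dept} gives {(220, 38, 2, fin), (220, 38, 2, p1), (220, 39, 9, fin), (220, 39, 9, p1), (3550, 38, 2, fin), (3550, 38, 2, p1), (3550, 39, 9, fin), (3550, 39, 9, p1), (4610, 38, 2, fin), (4610, 38, 2, p1), (4610, 39, 9, fin), (4610, 39, 9, p1), (6140, 17, 5, eng), (6140, 17, 5, qa), (6530, 38, 2, fin), (6530, 38, 2, p1), (6530, 39, 9, fin), (6530, 39, 9, p1), (7810, 17, 5, eng), (7810, 17, 5, qa), (8150, 17, 5, eng), (8150, 17, 5, qa)}.
Apply σ_{mgr = 17}; surviving tuples: {(6140, 17, 5, eng), (6140, 17, 5, qa), (7810, 17, 5, eng), (7810, 17, 5, qa), (8150, 17, 5, eng), (8150, 17, 5, qa)}
π_{floor, budget, dept} gives {(5, 6140, eng), (5, 6140, qa), (5, 7810, eng), (5, 7810, qa), (5, 8150, eng), (5, 8150, qa)}.

{(5, 6140, eng), (5, 6140, qa), (5, 7810, eng), (5, 7810, qa), (5, 8150, eng), (5, 8150, qa)}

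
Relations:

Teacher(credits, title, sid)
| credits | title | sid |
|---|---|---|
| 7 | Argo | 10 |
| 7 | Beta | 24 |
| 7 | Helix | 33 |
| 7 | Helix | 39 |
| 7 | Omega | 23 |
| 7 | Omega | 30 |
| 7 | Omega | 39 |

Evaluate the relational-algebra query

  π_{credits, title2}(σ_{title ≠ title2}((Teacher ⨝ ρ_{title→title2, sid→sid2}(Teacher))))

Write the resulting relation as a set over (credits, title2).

{(7, Argo), (7, Beta), (7, Helix), (7, Omega)}

ρ[title→title2, sid→sid2]: schema becomes (credits, title2, sid2); tuples unchanged.
Natural join on credits: {(7, Argo, 10, Argo, 10), (7, Argo, 10, Beta, 24), (7, Argo, 10, Helix, 33), (7, Argo, 10, Helix, 39), (7, Argo, 10, Omega, 23), (7, Argo, 10, Omega, 30), (7, Argo, 10, Omega, 39), (7, Beta, 24, Argo, 10), (7, Beta, 24, Beta, 24), (7, Beta, 24, Helix, 33), (7, Beta, 24, Helix, 39), (7, Beta, 24, Omega, 23), (7, Beta, 24, Omega, 30), (7, Beta, 24, Omega, 39), (7, Helix, 33, Argo, 10), (7, Helix, 33, Beta, 24), (7, Helix, 33, Helix, 33), (7, Helix, 33, Helix, 39), (7, Helix, 33, Omega, 23), (7, Helix, 33, Omega, 30), (7, Helix, 33, Omega, 39), (7, Helix, 39, Argo, 10), (7, Helix, 39, Beta, 24), (7, Helix, 39, Helix, 33), (7, Helix, 39, Helix, 39), (7, Helix, 39, Omega, 23), (7, Helix, 39, Omega, 30), (7, Helix, 39, Omega, 39), (7, Omega, 23, Argo, 10), (7, Omega, 23, Beta, 24), (7, Omega, 23, Helix, 33), (7, Omega, 23, Helix, 39), (7, Omega, 23, Omega, 23), (7, Omega, 23, Omega, 30), (7, Omega, 23, Omega, 39), (7, Omega, 30, Argo, 10), (7, Omega, 30, Beta, 24), (7, Omega, 30, Helix, 33), (7, Omega, 30, Helix, 39), (7, Omega, 30, Omega, 23), (7, Omega, 30, Omega, 30), (7, Omega, 30, Omega, 39), (7, Omega, 39, Argo, 10), (7, Omega, 39, Beta, 24), (7, Omega, 39, Helix, 33), (7, Omega, 39, Helix, 39), (7, Omega, 39, Omega, 23), (7, Omega, 39, Omega, 30), (7, Omega, 39, Omega, 39)}
σ[title ≠ title2]: keep tuples satisfying title ≠ title2 → {(7, Argo, 10, Beta, 24), (7, Argo, 10, Helix, 33), (7, Argo, 10, Helix, 39), (7, Argo, 10, Omega, 23), (7, Argo, 10, Omega, 30), (7, Argo, 10, Omega, 39), (7, Beta, 24, Argo, 10), (7, Beta, 24, Helix, 33), (7, Beta, 24, Helix, 39), (7, Beta, 24, Omega, 23), (7, Beta, 24, Omega, 30), (7, Beta, 24, Omega, 39), (7, Helix, 33, Argo, 10), (7, Helix, 33, Beta, 24), (7, Helix, 33, Omega, 23), (7, Helix, 33, Omega, 30), (7, Helix, 33, Omega, 39), (7, Helix, 39, Argo, 10), (7, Helix, 39, Beta, 24), (7, Helix, 39, Omega, 23), (7, Helix, 39, Omega, 30), (7, Helix, 39, Omega, 39), (7, Omega, 23, Argo, 10), (7, Omega, 23, Beta, 24), (7, Omega, 23, Helix, 33), (7, Omega, 23, Helix, 39), (7, Omega, 30, Argo, 10), (7, Omega, 30, Beta, 24), (7, Omega, 30, Helix, 33), (7, Omega, 30, Helix, 39), (7, Omega, 39, Argo, 10), (7, Omega, 39, Beta, 24), (7, Omega, 39, Helix, 33), (7, Omega, 39, Helix, 39)}
π_{credits, title2} gives {(7, Argo), (7, Beta), (7, Helix), (7, Omega)} (30 duplicate(s) eliminated).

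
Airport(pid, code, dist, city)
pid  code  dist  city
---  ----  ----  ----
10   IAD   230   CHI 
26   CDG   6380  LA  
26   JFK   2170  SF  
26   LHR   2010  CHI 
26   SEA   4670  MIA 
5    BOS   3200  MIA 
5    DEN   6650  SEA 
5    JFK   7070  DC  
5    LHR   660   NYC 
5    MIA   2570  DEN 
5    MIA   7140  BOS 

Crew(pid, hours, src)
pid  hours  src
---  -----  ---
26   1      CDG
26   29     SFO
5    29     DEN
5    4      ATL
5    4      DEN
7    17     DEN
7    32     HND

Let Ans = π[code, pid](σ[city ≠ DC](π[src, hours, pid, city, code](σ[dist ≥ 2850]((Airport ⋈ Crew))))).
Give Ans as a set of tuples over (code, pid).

{(BOS, 5), (CDG, 26), (DEN, 5), (MIA, 5), (SEA, 26)}

Natural join on pid: {(26, CDG, 6380, LA, 1, CDG), (26, CDG, 6380, LA, 29, SFO), (26, JFK, 2170, SF, 1, CDG), (26, JFK, 2170, SF, 29, SFO), (26, LHR, 2010, CHI, 1, CDG), (26, LHR, 2010, CHI, 29, SFO), (26, SEA, 4670, MIA, 1, CDG), (26, SEA, 4670, MIA, 29, SFO), (5, BOS, 3200, MIA, 29, DEN), (5, BOS, 3200, MIA, 4, ATL), (5, BOS, 3200, MIA, 4, DEN), (5, DEN, 6650, SEA, 29, DEN), (5, DEN, 6650, SEA, 4, ATL), (5, DEN, 6650, SEA, 4, DEN), (5, JFK, 7070, DC, 29, DEN), (5, JFK, 7070, DC, 4, ATL), (5, JFK, 7070, DC, 4, DEN), (5, LHR, 660, NYC, 29, DEN), (5, LHR, 660, NYC, 4, ATL), (5, LHR, 660, NYC, 4, DEN), (5, MIA, 2570, DEN, 29, DEN), (5, MIA, 2570, DEN, 4, ATL), (5, MIA, 2570, DEN, 4, DEN), (5, MIA, 7140, BOS, 29, DEN), (5, MIA, 7140, BOS, 4, ATL), (5, MIA, 7140, BOS, 4, DEN)}
σ[dist ≥ 2850]: keep tuples satisfying dist ≥ 2850 → {(26, CDG, 6380, LA, 1, CDG), (26, CDG, 6380, LA, 29, SFO), (26, SEA, 4670, MIA, 1, CDG), (26, SEA, 4670, MIA, 29, SFO), (5, BOS, 3200, MIA, 29, DEN), (5, BOS, 3200, MIA, 4, ATL), (5, BOS, 3200, MIA, 4, DEN), (5, DEN, 6650, SEA, 29, DEN), (5, DEN, 6650, SEA, 4, ATL), (5, DEN, 6650, SEA, 4, DEN), (5, JFK, 7070, DC, 29, DEN), (5, JFK, 7070, DC, 4, ATL), (5, JFK, 7070, DC, 4, DEN), (5, MIA, 7140, BOS, 29, DEN), (5, MIA, 7140, BOS, 4, ATL), (5, MIA, 7140, BOS, 4, DEN)}
Keep only column(s) src, hours, pid, city, code: {(ATL, 4, 5, BOS, MIA), (ATL, 4, 5, DC, JFK), (ATL, 4, 5, MIA, BOS), (ATL, 4, 5, SEA, DEN), (CDG, 1, 26, LA, CDG), (CDG, 1, 26, MIA, SEA), (DEN, 29, 5, BOS, MIA), (DEN, 29, 5, DC, JFK), (DEN, 29, 5, MIA, BOS), (DEN, 29, 5, SEA, DEN), (DEN, 4, 5, BOS, MIA), (DEN, 4, 5, DC, JFK), (DEN, 4, 5, MIA, BOS), (DEN, 4, 5, SEA, DEN), (SFO, 29, 26, LA, CDG), (SFO, 29, 26, MIA, SEA)}
σ[city ≠ DC]: keep tuples satisfying city ≠ DC → {(ATL, 4, 5, BOS, MIA), (ATL, 4, 5, MIA, BOS), (ATL, 4, 5, SEA, DEN), (CDG, 1, 26, LA, CDG), (CDG, 1, 26, MIA, SEA), (DEN, 29, 5, BOS, MIA), (DEN, 29, 5, MIA, BOS), (DEN, 29, 5, SEA, DEN), (DEN, 4, 5, BOS, MIA), (DEN, 4, 5, MIA, BOS), (DEN, 4, 5, SEA, DEN), (SFO, 29, 26, LA, CDG), (SFO, 29, 26, MIA, SEA)}
Keep only column(s) code, pid (8 duplicate(s) eliminated): {(BOS, 5), (CDG, 26), (DEN, 5), (MIA, 5), (SEA, 26)}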